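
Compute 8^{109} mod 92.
72

Using successive squaring:
Binary expansion of 109: 1101101
Powers of 8 mod 92 (each is the square of the previous):
  8^1 ≡ 8 (mod 92)
  8^2 ≡ 8² = 64 ≡ 64 (mod 92)
  8^4 ≡ 64² = 4096 ≡ 48 (mod 92)
  8^8 ≡ 48² = 2304 ≡ 4 (mod 92)
  8^16 ≡ 4² = 16 ≡ 16 (mod 92)
  8^32 ≡ 16² = 256 ≡ 72 (mod 92)
  8^64 ≡ 72² = 5184 ≡ 32 (mod 92)
109 = 64 + 32 + 8 + 4 + 1, so 8^109 = 8^64 × 8^32 × 8^8 × 8^4 × 8^1 ≡ 32 × 72 × 4 × 48 × 8 (mod 92)
Multiplying step by step:
  32 × 72 = 2304 ≡ 4 (mod 92)
  4 × 4 = 16 ≡ 16 (mod 92)
  16 × 48 = 768 ≡ 32 (mod 92)
  32 × 8 = 256 ≡ 72 (mod 92)
Result: 8^109 ≡ 72 (mod 92)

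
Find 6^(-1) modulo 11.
2

Using Extended Euclidean Algorithm:
gcd(6, 11) = 1
Bezout coefficients: 6 × 2 + 11 × -1 = 1
So 6 × 2 ≡ 1 (mod 11)
The inverse is 2 mod 11 = 2
Verification: 6 × 2 = 12 = 1 × 11 + 1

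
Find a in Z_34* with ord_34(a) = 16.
3 has order 16 mod 34 since 3^{16} ≡ 1 (mod 34) and no smaller power works.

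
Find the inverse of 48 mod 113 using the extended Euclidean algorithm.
Extended GCD: 48(-40) + 113(17) = 1. So 48^(-1) ≡ 73 ≡ 73 (mod 113). Verify: 48 × 73 = 3504 ≡ 1 (mod 113)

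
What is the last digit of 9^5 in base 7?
9 ≡ 2 (mod 7). 5 = 4 + 1 (binary 101). Repeated squaring mod 7: 2^1 ≡ 2; 2^2 ≡ 2² = 4 ≡ 4; 2^4 ≡ 4² = 16 ≡ 2. Multiply: 9^5 ≡ 2^4 × 2^1 ≡ 2 × 2 (mod 7): 2 × 2 = 4 ≡ 4. So 9^5 ≡ 4 (mod 7).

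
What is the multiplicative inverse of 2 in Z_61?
2^(-1) ≡ 31 (mod 61). Verification: 2 × 31 = 62 ≡ 1 (mod 61)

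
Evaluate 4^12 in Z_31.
Using repeated squaring. 12 = 8 + 4 (binary 1100). Repeated squaring mod 31: 4^1 ≡ 4; 4^2 ≡ 4² = 16 ≡ 16; 4^4 ≡ 16² = 256 ≡ 8; 4^8 ≡ 8² = 64 ≡ 2. Multiply: 4^12 = 4^8 × 4^4 ≡ 2 × 8 (mod 31): 2 × 8 = 16 ≡ 16. So 4^12 ≡ 16 (mod 31).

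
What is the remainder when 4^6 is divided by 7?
6 = 4 + 2 (binary 110). Repeated squaring mod 7: 4^1 ≡ 4; 4^2 ≡ 4² = 16 ≡ 2; 4^4 ≡ 2² = 4 ≡ 4. Multiply: 4^6 = 4^4 × 4^2 ≡ 4 × 2 (mod 7): 4 × 2 = 8 ≡ 1. So 4^6 ≡ 1 (mod 7).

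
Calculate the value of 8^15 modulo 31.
Using repeated squaring. 15 = 8 + 4 + 2 + 1 (binary 1111). Repeated squaring mod 31: 8^1 ≡ 8; 8^2 ≡ 8² = 64 ≡ 2; 8^4 ≡ 2² = 4 ≡ 4; 8^8 ≡ 4² = 16 ≡ 16. Multiply: 8^15 = 8^8 × 8^4 × 8^2 × 8^1 ≡ 16 × 4 × 2 × 8 (mod 31): 16 × 4 = 64 ≡ 2; 2 × 2 = 4 ≡ 4; 4 × 8 = 32 ≡ 1. So 8^15 ≡ 1 (mod 31).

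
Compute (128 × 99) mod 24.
0

(128 × 99) = 12672
12672 mod 24 = 0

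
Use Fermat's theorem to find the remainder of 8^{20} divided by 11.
1

By Fermat's Little Theorem, a^(p-1) ≡ 1 (mod p) for prime p and gcd(a, p) = 1
Here p = 11, so 8^10 ≡ 1 (mod 11)
We can reduce the exponent: 20 mod 10 = 0
So 8^20 ≡ 8^0 (mod 11)
Computing: 8^0 mod 11 = 1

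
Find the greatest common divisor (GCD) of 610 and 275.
5

Using the Euclidean algorithm:
610 = 2 × 275 + 60
275 = 4 × 60 + 35
60 = 1 × 35 + 25
35 = 1 × 25 + 10
25 = 2 × 10 + 5
10 = 2 × 5 + 0

GCD(610, 275) = 5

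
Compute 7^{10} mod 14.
7

Using successive squaring:
Binary expansion of 10: 1010
Powers of 7 mod 14 (each is the square of the previous):
  7^1 ≡ 7 (mod 14)
  7^2 ≡ 7² = 49 ≡ 7 (mod 14)
  7^4 ≡ 7² = 49 ≡ 7 (mod 14)
  7^8 ≡ 7² = 49 ≡ 7 (mod 14)
10 = 8 + 2, so 7^10 = 7^8 × 7^2 ≡ 7 × 7 (mod 14)
Multiplying step by step:
  7 × 7 = 49 ≡ 7 (mod 14)
Result: 7^10 ≡ 7 (mod 14)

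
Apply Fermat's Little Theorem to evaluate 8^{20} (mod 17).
16

By Fermat's Little Theorem, a^(p-1) ≡ 1 (mod p) for prime p and gcd(a, p) = 1
Here p = 17, so 8^16 ≡ 1 (mod 17)
We can reduce the exponent: 20 mod 16 = 4
So 8^20 ≡ 8^4 (mod 17)
Computing: 8^4 mod 17 = 16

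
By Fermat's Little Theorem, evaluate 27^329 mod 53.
By Fermat: 27^{52} ≡ 1 (mod 53). 329 = 6×52 + 17. So 27^{329} ≡ 27^{17} ≡ 18 (mod 53)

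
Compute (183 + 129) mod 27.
15

(183 + 129) = 312
312 mod 27 = 15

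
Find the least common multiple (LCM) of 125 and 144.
18000

First find GCD(125, 144) using the Euclidean algorithm:
125 = 0 × 144 + 125
144 = 1 × 125 + 19
125 = 6 × 19 + 11
19 = 1 × 11 + 8
11 = 1 × 8 + 3
8 = 2 × 3 + 2
3 = 1 × 2 + 1
2 = 2 × 1 + 0
GCD(125, 144) = 1

LCM formula: LCM(a, b) = (a × b) / GCD(a, b)
LCM(125, 144) = (125 × 144) / 1
LCM(125, 144) = 18000 / 1
LCM(125, 144) = 18000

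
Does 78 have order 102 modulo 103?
p - 1 = 102 has prime divisors 2, 3, 17. Check 78^(102/q) mod 103 for each: 78^(102/2) = 78^51 ≡ 102, 78^(102/3) = 78^34 ≡ 46, 78^(102/17) = 78^6 ≡ 34 (mod 103). None of these is 1, so 78 has order 102 = φ(103), so it is a primitive root mod 103.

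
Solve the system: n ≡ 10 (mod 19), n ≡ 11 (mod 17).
M = 19 × 17 = 323. M₁ = 17, y₁ ≡ 9 (mod 19). M₂ = 19, y₂ ≡ 9 (mod 17). n = 10×17×9 + 11×19×9 ≡ 181 (mod 323)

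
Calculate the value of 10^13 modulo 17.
Using repeated squaring. 13 = 8 + 4 + 1 (binary 1101). Repeated squaring mod 17: 10^1 ≡ 10; 10^2 ≡ 10² = 100 ≡ 15; 10^4 ≡ 15² = 225 ≡ 4; 10^8 ≡ 4² = 16 ≡ 16. Multiply: 10^13 = 10^8 × 10^4 × 10^1 ≡ 16 × 4 × 10 (mod 17): 16 × 4 = 64 ≡ 13; 13 × 10 = 130 ≡ 11. So 10^13 ≡ 11 (mod 17).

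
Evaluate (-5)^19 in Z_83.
Using repeated squaring. (-5) ≡ 78 (mod 83). 19 = 16 + 2 + 1 (binary 10011). Repeated squaring mod 83: 78^1 ≡ 78; 78^2 ≡ 78² = 6084 ≡ 25; 78^4 ≡ 25² = 625 ≡ 44; 78^8 ≡ 44² = 1936 ≡ 27; 78^16 ≡ 27² = 729 ≡ 65. Multiply: (-5)^19 ≡ 78^16 × 78^2 × 78^1 ≡ 65 × 25 × 78 (mod 83): 65 × 25 = 1625 ≡ 48; 48 × 78 = 3744 ≡ 9. So (-5)^19 ≡ 9 (mod 83).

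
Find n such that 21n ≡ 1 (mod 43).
21^(-1) ≡ 41 (mod 43). Verification: 21 × 41 = 861 ≡ 1 (mod 43)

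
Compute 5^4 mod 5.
5 ≡ 0 (mod 5). 4 = 4 (binary 100). Repeated squaring mod 5: 0^1 ≡ 0; 0^2 ≡ 0² = 0 ≡ 0; 0^4 ≡ 0² = 0 ≡ 0. So 5^4 ≡ 0 (mod 5).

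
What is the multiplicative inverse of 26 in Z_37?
10

Using Extended Euclidean Algorithm:
gcd(26, 37) = 1
Bezout coefficients: 26 × 10 + 37 × -7 = 1
So 26 × 10 ≡ 1 (mod 37)
The inverse is 10 mod 37 = 10
Verification: 26 × 10 = 260 = 7 × 37 + 1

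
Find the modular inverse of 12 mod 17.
12^(-1) ≡ 10 (mod 17). Verification: 12 × 10 = 120 ≡ 1 (mod 17)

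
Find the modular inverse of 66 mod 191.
66^(-1) ≡ 55 (mod 191). Verification: 66 × 55 = 3630 ≡ 1 (mod 191)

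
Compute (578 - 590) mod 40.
28

(578 - 590) = -12
-12 mod 40 = 28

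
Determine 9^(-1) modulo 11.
9^(-1) ≡ 5 (mod 11). Verification: 9 × 5 = 45 ≡ 1 (mod 11)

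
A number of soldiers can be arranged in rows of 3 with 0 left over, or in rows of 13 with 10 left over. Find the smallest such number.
M = 3 × 13 = 39. M₁ = 13, y₁ ≡ 1 (mod 3). M₂ = 3, y₂ ≡ 9 (mod 13). m = 0×13×1 + 10×3×9 ≡ 36 (mod 39). The smallest positive such number is 36.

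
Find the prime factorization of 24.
2^3 × 3

Divide by primes starting from smallest:
24 ÷ 2 = 12
12 ÷ 2 = 6
6 ÷ 2 = 3
3 ÷ 3 = 1

24 = 2^3 × 3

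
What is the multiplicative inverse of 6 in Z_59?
6^(-1) ≡ 10 (mod 59). Verification: 6 × 10 = 60 ≡ 1 (mod 59)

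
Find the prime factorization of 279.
3^2 × 31

Divide by primes starting from smallest:
279 ÷ 3 = 93
93 ÷ 3 = 31
31 ÷ 31 = 1

279 = 3^2 × 31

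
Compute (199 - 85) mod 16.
2

(199 - 85) = 114
114 mod 16 = 2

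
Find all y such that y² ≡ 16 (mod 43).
The square roots of 16 mod 43 are 4 and 39. Verify: 4² = 16 ≡ 16 (mod 43)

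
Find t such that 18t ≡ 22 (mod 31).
15

Since gcd(18, 31) = 1 divides 22, a solution exists.
Multiply both sides by the inverse of 18 mod 31:
  18^(-1) mod 31 = 19
  x ≡ 19 × 22 ≡ 418 ≡ 15 (mod 31)
Verification: 18 × 15 = 270 = 8 × 31 + 22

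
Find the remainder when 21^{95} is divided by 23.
By Fermat: 21^{22} ≡ 1 (mod 23). 95 = 4×22 + 7. So 21^{95} ≡ 21^{7} ≡ 10 (mod 23)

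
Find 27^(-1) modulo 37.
11

Using Extended Euclidean Algorithm:
gcd(27, 37) = 1
Bezout coefficients: 27 × 11 + 37 × -8 = 1
So 27 × 11 ≡ 1 (mod 37)
The inverse is 11 mod 37 = 11
Verification: 27 × 11 = 297 = 8 × 37 + 1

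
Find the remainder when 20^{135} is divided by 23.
By Fermat: 20^{22} ≡ 1 (mod 23). 135 = 6×22 + 3. So 20^{135} ≡ 20^{3} ≡ 19 (mod 23)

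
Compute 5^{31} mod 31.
5

Using successive squaring:
Binary expansion of 31: 11111
Powers of 5 mod 31 (each is the square of the previous):
  5^1 ≡ 5 (mod 31)
  5^2 ≡ 5² = 25 ≡ 25 (mod 31)
  5^4 ≡ 25² = 625 ≡ 5 (mod 31)
  5^8 ≡ 5² = 25 ≡ 25 (mod 31)
  5^16 ≡ 25² = 625 ≡ 5 (mod 31)
31 = 16 + 8 + 4 + 2 + 1, so 5^31 = 5^16 × 5^8 × 5^4 × 5^2 × 5^1 ≡ 5 × 25 × 5 × 25 × 5 (mod 31)
Multiplying step by step:
  5 × 25 = 125 ≡ 1 (mod 31)
  1 × 5 = 5 ≡ 5 (mod 31)
  5 × 25 = 125 ≡ 1 (mod 31)
  1 × 5 = 5 ≡ 5 (mod 31)
Result: 5^31 ≡ 5 (mod 31)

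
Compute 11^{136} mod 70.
11

Using successive squaring:
Binary expansion of 136: 10001000
Powers of 11 mod 70 (each is the square of the previous):
  11^1 ≡ 11 (mod 70)
  11^2 ≡ 11² = 121 ≡ 51 (mod 70)
  11^4 ≡ 51² = 2601 ≡ 11 (mod 70)
  11^8 ≡ 11² = 121 ≡ 51 (mod 70)
  11^16 ≡ 51² = 2601 ≡ 11 (mod 70)
  11^32 ≡ 11² = 121 ≡ 51 (mod 70)
  11^64 ≡ 51² = 2601 ≡ 11 (mod 70)
  11^128 ≡ 11² = 121 ≡ 51 (mod 70)
136 = 128 + 8, so 11^136 = 11^128 × 11^8 ≡ 51 × 51 (mod 70)
Multiplying step by step:
  51 × 51 = 2601 ≡ 11 (mod 70)
Result: 11^136 ≡ 11 (mod 70)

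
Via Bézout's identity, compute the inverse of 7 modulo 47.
Extended GCD: 7(-20) + 47(3) = 1. So 7^(-1) ≡ 27 ≡ 27 (mod 47). Verify: 7 × 27 = 189 ≡ 1 (mod 47)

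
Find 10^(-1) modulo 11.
10

Using Extended Euclidean Algorithm:
gcd(10, 11) = 1
Bezout coefficients: 10 × -1 + 11 × 1 = 1
So 10 × -1 ≡ 1 (mod 11)
The inverse is -1 mod 11 = 10
Verification: 10 × 10 = 100 = 9 × 11 + 1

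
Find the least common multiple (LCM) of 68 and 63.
4284

First find GCD(68, 63) using the Euclidean algorithm:
68 = 1 × 63 + 5
63 = 12 × 5 + 3
5 = 1 × 3 + 2
3 = 1 × 2 + 1
2 = 2 × 1 + 0
GCD(68, 63) = 1

LCM formula: LCM(a, b) = (a × b) / GCD(a, b)
LCM(68, 63) = (68 × 63) / 1
LCM(68, 63) = 4284 / 1
LCM(68, 63) = 4284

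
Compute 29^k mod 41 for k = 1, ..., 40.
g^1, g^2, ..., g^{40} mod 41: {29, 21, 35, 31, 38, 36, 19, 18, 30, 9, 15, 25, 28, 33, 14, 37, 7, 39, 24, 40, 12, 20, 6, 10, 3, 5, 22, 23, 11, 32, 26, 16, 13, 8, 27, 4, 34, 2, 17, 1}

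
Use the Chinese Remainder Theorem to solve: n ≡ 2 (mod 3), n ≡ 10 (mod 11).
M = 3 × 11 = 33. M₁ = 11, y₁ ≡ 2 (mod 3). M₂ = 3, y₂ ≡ 4 (mod 11). n = 2×11×2 + 10×3×4 ≡ 32 (mod 33)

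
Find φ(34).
16

Prime factorization: 34 = 2 × 17
Using the formula φ(n) = n × Π(1 - 1/p) for each prime factor p:
φ(34) = 34 × (1 - 1/2) × (1 - 1/17)
φ(34) = 16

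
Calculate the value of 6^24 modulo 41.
Using repeated squaring. 24 = 16 + 8 (binary 11000). Repeated squaring mod 41: 6^1 ≡ 6; 6^2 ≡ 6² = 36 ≡ 36; 6^4 ≡ 36² = 1296 ≡ 25; 6^8 ≡ 25² = 625 ≡ 10; 6^16 ≡ 10² = 100 ≡ 18. Multiply: 6^24 = 6^16 × 6^8 ≡ 18 × 10 (mod 41): 18 × 10 = 180 ≡ 16. So 6^24 ≡ 16 (mod 41).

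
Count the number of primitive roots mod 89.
Number of primitive roots mod 89 = φ(88) = 40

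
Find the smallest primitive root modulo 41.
6

A primitive root g modulo p has order p-1 = 40
Prime divisors of 40: [2, 5]
g is a primitive root iff g^(40/q) ≢ 1 (mod 41) for each prime divisor q
Testing small values:
  g = 2: 2^20 ≡ 1, 2^8 ≡ 10 (mod 41) → 2^20 ≡ 1, not primitive root
  g = 3: 3^20 ≡ 40, 3^8 ≡ 1 (mod 41) → 3^8 ≡ 1, not primitive root
  g = 4: 4^20 ≡ 1, 4^8 ≡ 18 (mod 41) → 4^20 ≡ 1, not primitive root
  g = 5: 5^20 ≡ 1, 5^8 ≡ 18 (mod 41) → 5^20 ≡ 1, not primitive root
  g = 6: 6^20 ≡ 40, 6^8 ≡ 10 (mod 41) → none is 1, primitive root!
The smallest primitive root is 6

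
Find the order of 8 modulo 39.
Powers of 8 mod 39: 8^1≡8, 8^2≡25, 8^3≡5, 8^4≡1. Order = 4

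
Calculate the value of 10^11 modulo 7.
Using Fermat: 10^{6} ≡ 1 (mod 7). 11 ≡ 5 (mod 6). So 10^{11} ≡ 10^{5} ≡ 5 (mod 7)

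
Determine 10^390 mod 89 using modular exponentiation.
Using Fermat: 10^{88} ≡ 1 (mod 89). 390 ≡ 38 (mod 88). So 10^{390} ≡ 10^{38} ≡ 22 (mod 89)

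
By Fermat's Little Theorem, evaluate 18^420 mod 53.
By Fermat: 18^{52} ≡ 1 (mod 53). 420 = 8×52 + 4. So 18^{420} ≡ 18^{4} ≡ 36 (mod 53)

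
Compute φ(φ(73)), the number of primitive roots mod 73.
Number of primitive roots mod 73 = φ(72) = 24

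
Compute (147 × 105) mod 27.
18

(147 × 105) = 15435
15435 mod 27 = 18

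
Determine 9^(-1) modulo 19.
9^(-1) ≡ 17 (mod 19). Verification: 9 × 17 = 153 ≡ 1 (mod 19)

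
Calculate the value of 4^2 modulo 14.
2 = 2 (binary 10). Repeated squaring mod 14: 4^1 ≡ 4; 4^2 ≡ 4² = 16 ≡ 2. So 4^2 ≡ 2 (mod 14).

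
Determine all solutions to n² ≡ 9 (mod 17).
The square roots of 9 mod 17 are 14 and 3. Verify: 14² = 196 ≡ 9 (mod 17)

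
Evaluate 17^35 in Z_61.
Using repeated squaring. 35 = 32 + 2 + 1 (binary 100011). Repeated squaring mod 61: 17^1 ≡ 17; 17^2 ≡ 17² = 289 ≡ 45; 17^4 ≡ 45² = 2025 ≡ 12; 17^8 ≡ 12² = 144 ≡ 22; 17^16 ≡ 22² = 484 ≡ 57; 17^32 ≡ 57² = 3249 ≡ 16. Multiply: 17^35 = 17^32 × 17^2 × 17^1 ≡ 16 × 45 × 17 (mod 61): 16 × 45 = 720 ≡ 49; 49 × 17 = 833 ≡ 40. So 17^35 ≡ 40 (mod 61).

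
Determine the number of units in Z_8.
4

Prime factorization: 8 = 2^3
Using the formula φ(n) = n × Π(1 - 1/p) for each prime factor p:
φ(8) = 8 × (1 - 1/2)
φ(8) = 4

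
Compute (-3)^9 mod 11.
(-3) ≡ 8 (mod 11). 9 = 8 + 1 (binary 1001). Repeated squaring mod 11: 8^1 ≡ 8; 8^2 ≡ 8² = 64 ≡ 9; 8^4 ≡ 9² = 81 ≡ 4; 8^8 ≡ 4² = 16 ≡ 5. Multiply: (-3)^9 ≡ 8^8 × 8^1 ≡ 5 × 8 (mod 11): 5 × 8 = 40 ≡ 7. So (-3)^9 ≡ 7 (mod 11).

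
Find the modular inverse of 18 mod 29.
18^(-1) ≡ 21 (mod 29). Verification: 18 × 21 = 378 ≡ 1 (mod 29)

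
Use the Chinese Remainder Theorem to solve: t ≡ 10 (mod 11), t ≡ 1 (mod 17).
M = 11 × 17 = 187. M₁ = 17, y₁ ≡ 2 (mod 11). M₂ = 11, y₂ ≡ 14 (mod 17). t = 10×17×2 + 1×11×14 ≡ 120 (mod 187)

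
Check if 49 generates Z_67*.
p - 1 = 66 has prime divisors 2, 3, 11. Check 49^(66/q) mod 67 for each: 49^(66/2) = 49^33 ≡ 1, 49^(66/3) = 49^22 ≡ 37, 49^(66/11) = 49^6 ≡ 9 (mod 67). Since 49^33 ≡ 1 (mod 67), the order of 49 divides 33 (in fact the order is 33) ≠ 66, so it is not a primitive root.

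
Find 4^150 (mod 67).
Using Fermat: 4^{66} ≡ 1 (mod 67). 150 ≡ 18 (mod 66). So 4^{150} ≡ 4^{18} ≡ 59 (mod 67)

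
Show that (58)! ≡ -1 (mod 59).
(58)! mod 59 = 58. Since this equals -1 (mod 59), Wilson confirms 59 is prime.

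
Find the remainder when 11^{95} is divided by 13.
By Fermat: 11^{12} ≡ 1 (mod 13). 95 = 7×12 + 11. So 11^{95} ≡ 11^{11} ≡ 6 (mod 13)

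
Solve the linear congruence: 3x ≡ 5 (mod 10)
5

Since gcd(3, 10) = 1 divides 5, a solution exists.
Multiply both sides by the inverse of 3 mod 10:
  3^(-1) mod 10 = 7
  x ≡ 7 × 5 ≡ 35 ≡ 5 (mod 10)
Verification: 3 × 5 = 15 = 1 × 10 + 5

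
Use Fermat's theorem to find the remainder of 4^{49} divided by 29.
28

By Fermat's Little Theorem, a^(p-1) ≡ 1 (mod p) for prime p and gcd(a, p) = 1
Here p = 29, so 4^28 ≡ 1 (mod 29)
We can reduce the exponent: 49 mod 28 = 21
So 4^49 ≡ 4^21 (mod 29)
Computing: 4^21 mod 29 = 28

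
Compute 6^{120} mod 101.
1

Using successive squaring:
Binary expansion of 120: 1111000
Powers of 6 mod 101 (each is the square of the previous):
  6^1 ≡ 6 (mod 101)
  6^2 ≡ 6² = 36 ≡ 36 (mod 101)
  6^4 ≡ 36² = 1296 ≡ 84 (mod 101)
  6^8 ≡ 84² = 7056 ≡ 87 (mod 101)
  6^16 ≡ 87² = 7569 ≡ 95 (mod 101)
  6^32 ≡ 95² = 9025 ≡ 36 (mod 101)
  6^64 ≡ 36² = 1296 ≡ 84 (mod 101)
120 = 64 + 32 + 16 + 8, so 6^120 = 6^64 × 6^32 × 6^16 × 6^8 ≡ 84 × 36 × 95 × 87 (mod 101)
Multiplying step by step:
  84 × 36 = 3024 ≡ 95 (mod 101)
  95 × 95 = 9025 ≡ 36 (mod 101)
  36 × 87 = 3132 ≡ 1 (mod 101)
Result: 6^120 ≡ 1 (mod 101)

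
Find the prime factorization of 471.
3 × 157

Divide by primes starting from smallest:
471 ÷ 3 = 157
157 ÷ 157 = 1

471 = 3 × 157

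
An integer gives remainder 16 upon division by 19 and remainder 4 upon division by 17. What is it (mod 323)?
M = 19 × 17 = 323. M₁ = 17, y₁ ≡ 9 (mod 19). M₂ = 19, y₂ ≡ 9 (mod 17). r = 16×17×9 + 4×19×9 ≡ 225 (mod 323). The smallest positive such number is 225.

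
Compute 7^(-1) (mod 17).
5

Using Extended Euclidean Algorithm:
gcd(7, 17) = 1
Bezout coefficients: 7 × 5 + 17 × -2 = 1
So 7 × 5 ≡ 1 (mod 17)
The inverse is 5 mod 17 = 5
Verification: 7 × 5 = 35 = 2 × 17 + 1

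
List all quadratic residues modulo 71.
QRs mod 71: {1, 2, 3, 4, 5, 6, 8, 9, 10, 12, 15, 16, 18, 19, 20, 24, 25, 27, 29, 30, 32, 36, 37, 38, 40, 43, 45, 48, 49, 50, 54, 57, 58, 60, 64}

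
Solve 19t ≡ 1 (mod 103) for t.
38

Using Extended Euclidean Algorithm:
gcd(19, 103) = 1
Bezout coefficients: 19 × 38 + 103 × -7 = 1
So 19 × 38 ≡ 1 (mod 103)
The inverse is 38 mod 103 = 38
Verification: 19 × 38 = 722 = 7 × 103 + 1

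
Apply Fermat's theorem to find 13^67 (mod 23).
By Fermat: 13^{22} ≡ 1 (mod 23). 67 = 3×22 + 1. So 13^{67} ≡ 13^{1} ≡ 13 (mod 23)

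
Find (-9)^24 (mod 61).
Using repeated squaring. (-9) ≡ 52 (mod 61). 24 = 16 + 8 (binary 11000). Repeated squaring mod 61: 52^1 ≡ 52; 52^2 ≡ 52² = 2704 ≡ 20; 52^4 ≡ 20² = 400 ≡ 34; 52^8 ≡ 34² = 1156 ≡ 58; 52^16 ≡ 58² = 3364 ≡ 9. Multiply: (-9)^24 ≡ 52^16 × 52^8 ≡ 9 × 58 (mod 61): 9 × 58 = 522 ≡ 34. So (-9)^24 ≡ 34 (mod 61).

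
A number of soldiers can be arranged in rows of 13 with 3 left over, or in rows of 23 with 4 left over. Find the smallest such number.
M = 13 × 23 = 299. M₁ = 23, y₁ ≡ 4 (mod 13). M₂ = 13, y₂ ≡ 16 (mod 23). x = 3×23×4 + 4×13×16 ≡ 211 (mod 299). The smallest positive such number is 211.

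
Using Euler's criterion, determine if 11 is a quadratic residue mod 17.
By Euler's criterion: 11^{8} ≡ 16 (mod 17). Since this equals -1 (≡ 16), 11 is not a QR.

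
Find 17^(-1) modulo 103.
97

Using Extended Euclidean Algorithm:
gcd(17, 103) = 1
Bezout coefficients: 17 × -6 + 103 × 1 = 1
So 17 × -6 ≡ 1 (mod 103)
The inverse is -6 mod 103 = 97
Verification: 17 × 97 = 1649 = 16 × 103 + 1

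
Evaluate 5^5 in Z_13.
5 = 4 + 1 (binary 101). Repeated squaring mod 13: 5^1 ≡ 5; 5^2 ≡ 5² = 25 ≡ 12; 5^4 ≡ 12² = 144 ≡ 1. Multiply: 5^5 = 5^4 × 5^1 ≡ 1 × 5 (mod 13): 1 × 5 = 5 ≡ 5. So 5^5 ≡ 5 (mod 13).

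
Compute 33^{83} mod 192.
33

Using successive squaring:
Binary expansion of 83: 1010011
Powers of 33 mod 192 (each is the square of the previous):
  33^1 ≡ 33 (mod 192)
  33^2 ≡ 33² = 1089 ≡ 129 (mod 192)
  33^4 ≡ 129² = 16641 ≡ 129 (mod 192)
  33^8 ≡ 129² = 16641 ≡ 129 (mod 192)
  33^16 ≡ 129² = 16641 ≡ 129 (mod 192)
  33^32 ≡ 129² = 16641 ≡ 129 (mod 192)
  33^64 ≡ 129² = 16641 ≡ 129 (mod 192)
83 = 64 + 16 + 2 + 1, so 33^83 = 33^64 × 33^16 × 33^2 × 33^1 ≡ 129 × 129 × 129 × 33 (mod 192)
Multiplying step by step:
  129 × 129 = 16641 ≡ 129 (mod 192)
  129 × 129 = 16641 ≡ 129 (mod 192)
  129 × 33 = 4257 ≡ 33 (mod 192)
Result: 33^83 ≡ 33 (mod 192)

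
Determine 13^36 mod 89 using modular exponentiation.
Using repeated squaring. 36 = 32 + 4 (binary 100100). Repeated squaring mod 89: 13^1 ≡ 13; 13^2 ≡ 13² = 169 ≡ 80; 13^4 ≡ 80² = 6400 ≡ 81; 13^8 ≡ 81² = 6561 ≡ 64; 13^16 ≡ 64² = 4096 ≡ 2; 13^32 ≡ 2² = 4 ≡ 4. Multiply: 13^36 = 13^32 × 13^4 ≡ 4 × 81 (mod 89): 4 × 81 = 324 ≡ 57. So 13^36 ≡ 57 (mod 89).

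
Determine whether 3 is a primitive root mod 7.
p - 1 = 6 has prime divisors 2, 3. Check 3^(6/q) mod 7 for each: 3^(6/2) = 3^3 ≡ 6, 3^(6/3) = 3^2 ≡ 2 (mod 7). None of these is 1, so 3 has order 6 = φ(7), so it is a primitive root mod 7.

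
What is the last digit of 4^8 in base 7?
8 = 8 (binary 1000). Repeated squaring mod 7: 4^1 ≡ 4; 4^2 ≡ 4² = 16 ≡ 2; 4^4 ≡ 2² = 4 ≡ 4; 4^8 ≡ 4² = 16 ≡ 2. So 4^8 ≡ 2 (mod 7).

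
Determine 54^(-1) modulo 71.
54^(-1) ≡ 25 (mod 71). Verification: 54 × 25 = 1350 ≡ 1 (mod 71)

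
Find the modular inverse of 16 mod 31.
16^(-1) ≡ 2 (mod 31). Verification: 16 × 2 = 32 ≡ 1 (mod 31)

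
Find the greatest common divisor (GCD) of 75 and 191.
1

Using the Euclidean algorithm:
75 = 0 × 191 + 75
191 = 2 × 75 + 41
75 = 1 × 41 + 34
41 = 1 × 34 + 7
34 = 4 × 7 + 6
7 = 1 × 6 + 1
6 = 6 × 1 + 0

GCD(75, 191) = 1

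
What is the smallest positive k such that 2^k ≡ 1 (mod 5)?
Powers of 2 mod 5: 2^1≡2, 2^2≡4, 2^3≡3, 2^4≡1. Order = 4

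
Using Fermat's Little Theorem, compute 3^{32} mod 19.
4

By Fermat's Little Theorem, a^(p-1) ≡ 1 (mod p) for prime p and gcd(a, p) = 1
Here p = 19, so 3^18 ≡ 1 (mod 19)
We can reduce the exponent: 32 mod 18 = 14
So 3^32 ≡ 3^14 (mod 19)
Computing: 3^14 mod 19 = 4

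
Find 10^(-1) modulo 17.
12

Using Extended Euclidean Algorithm:
gcd(10, 17) = 1
Bezout coefficients: 10 × -5 + 17 × 3 = 1
So 10 × -5 ≡ 1 (mod 17)
The inverse is -5 mod 17 = 12
Verification: 10 × 12 = 120 = 7 × 17 + 1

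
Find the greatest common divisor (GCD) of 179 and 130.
1

Using the Euclidean algorithm:
179 = 1 × 130 + 49
130 = 2 × 49 + 32
49 = 1 × 32 + 17
32 = 1 × 17 + 15
17 = 1 × 15 + 2
15 = 7 × 2 + 1
2 = 2 × 1 + 0

GCD(179, 130) = 1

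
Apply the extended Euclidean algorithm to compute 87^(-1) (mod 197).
Extended GCD: 87(77) + 197(-34) = 1. So 87^(-1) ≡ 77 ≡ 77 (mod 197). Verify: 87 × 77 = 6699 ≡ 1 (mod 197)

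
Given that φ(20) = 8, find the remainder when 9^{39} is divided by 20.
By Euler: 9^{8} ≡ 1 (mod 20) since gcd(9, 20) = 1. 39 = 4×8 + 7. So 9^{39} ≡ 9^{7} ≡ 9 (mod 20)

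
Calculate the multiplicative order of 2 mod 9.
Powers of 2 mod 9: 2^1≡2, 2^2≡4, 2^3≡8, 2^4≡7, 2^5≡5, 2^6≡1. Order = 6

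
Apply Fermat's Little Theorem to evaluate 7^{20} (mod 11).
1

By Fermat's Little Theorem, a^(p-1) ≡ 1 (mod p) for prime p and gcd(a, p) = 1
Here p = 11, so 7^10 ≡ 1 (mod 11)
We can reduce the exponent: 20 mod 10 = 0
So 7^20 ≡ 7^0 (mod 11)
Computing: 7^0 mod 11 = 1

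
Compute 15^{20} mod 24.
9

Using successive squaring:
Binary expansion of 20: 10100
Powers of 15 mod 24 (each is the square of the previous):
  15^1 ≡ 15 (mod 24)
  15^2 ≡ 15² = 225 ≡ 9 (mod 24)
  15^4 ≡ 9² = 81 ≡ 9 (mod 24)
  15^8 ≡ 9² = 81 ≡ 9 (mod 24)
  15^16 ≡ 9² = 81 ≡ 9 (mod 24)
20 = 16 + 4, so 15^20 = 15^16 × 15^4 ≡ 9 × 9 (mod 24)
Multiplying step by step:
  9 × 9 = 81 ≡ 9 (mod 24)
Result: 15^20 ≡ 9 (mod 24)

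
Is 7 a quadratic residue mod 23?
By Euler's criterion: 7^{11} ≡ 22 (mod 23). Since this equals -1 (≡ 22), 7 is not a QR.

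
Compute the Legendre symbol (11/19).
(11/19) = 11^{9} mod 19 = 1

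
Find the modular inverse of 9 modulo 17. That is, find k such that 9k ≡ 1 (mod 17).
2

Using Extended Euclidean Algorithm:
gcd(9, 17) = 1
Bezout coefficients: 9 × 2 + 17 × -1 = 1
So 9 × 2 ≡ 1 (mod 17)
The inverse is 2 mod 17 = 2
Verification: 9 × 2 = 18 = 1 × 17 + 1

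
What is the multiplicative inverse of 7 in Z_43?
37

Using Extended Euclidean Algorithm:
gcd(7, 43) = 1
Bezout coefficients: 7 × -6 + 43 × 1 = 1
So 7 × -6 ≡ 1 (mod 43)
The inverse is -6 mod 43 = 37
Verification: 7 × 37 = 259 = 6 × 43 + 1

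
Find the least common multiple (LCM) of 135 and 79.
10665

First find GCD(135, 79) using the Euclidean algorithm:
135 = 1 × 79 + 56
79 = 1 × 56 + 23
56 = 2 × 23 + 10
23 = 2 × 10 + 3
10 = 3 × 3 + 1
3 = 3 × 1 + 0
GCD(135, 79) = 1

LCM formula: LCM(a, b) = (a × b) / GCD(a, b)
LCM(135, 79) = (135 × 79) / 1
LCM(135, 79) = 10665 / 1
LCM(135, 79) = 10665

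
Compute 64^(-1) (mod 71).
10

Using Extended Euclidean Algorithm:
gcd(64, 71) = 1
Bezout coefficients: 64 × 10 + 71 × -9 = 1
So 64 × 10 ≡ 1 (mod 71)
The inverse is 10 mod 71 = 10
Verification: 64 × 10 = 640 = 9 × 71 + 1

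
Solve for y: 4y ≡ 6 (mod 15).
9

Since gcd(4, 15) = 1 divides 6, a solution exists.
Multiply both sides by the inverse of 4 mod 15:
  4^(-1) mod 15 = 4
  x ≡ 4 × 6 ≡ 24 ≡ 9 (mod 15)
Verification: 4 × 9 = 36 = 2 × 15 + 6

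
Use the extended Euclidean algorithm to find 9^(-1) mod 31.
Extended GCD: 9(7) + 31(-2) = 1. So 9^(-1) ≡ 7 ≡ 7 (mod 31). Verify: 9 × 7 = 63 ≡ 1 (mod 31)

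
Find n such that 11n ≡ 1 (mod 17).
11^(-1) ≡ 14 (mod 17). Verification: 11 × 14 = 154 ≡ 1 (mod 17)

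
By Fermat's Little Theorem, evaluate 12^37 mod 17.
By Fermat: 12^{16} ≡ 1 (mod 17). 37 = 2×16 + 5. So 12^{37} ≡ 12^{5} ≡ 3 (mod 17)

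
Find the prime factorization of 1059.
3 × 353

Divide by primes starting from smallest:
1059 ÷ 3 = 353
353 ÷ 353 = 1

1059 = 3 × 353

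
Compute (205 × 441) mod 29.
12

(205 × 441) = 90405
90405 mod 29 = 12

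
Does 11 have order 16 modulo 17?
p - 1 = 16 has prime divisors 2. Check 11^(16/q) mod 17 for each: 11^(16/2) = 11^8 ≡ 16 (mod 17). None of these is 1, so 11 has order 16 = φ(17), so it is a primitive root mod 17.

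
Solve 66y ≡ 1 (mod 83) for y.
39

Using Extended Euclidean Algorithm:
gcd(66, 83) = 1
Bezout coefficients: 66 × 39 + 83 × -31 = 1
So 66 × 39 ≡ 1 (mod 83)
The inverse is 39 mod 83 = 39
Verification: 66 × 39 = 2574 = 31 × 83 + 1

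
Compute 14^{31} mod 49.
0

Using successive squaring:
Binary expansion of 31: 11111
Powers of 14 mod 49 (each is the square of the previous):
  14^1 ≡ 14 (mod 49)
  14^2 ≡ 14² = 196 ≡ 0 (mod 49)
  14^4 ≡ 0² = 0 ≡ 0 (mod 49)
  14^8 ≡ 0² = 0 ≡ 0 (mod 49)
  14^16 ≡ 0² = 0 ≡ 0 (mod 49)
31 = 16 + 8 + 4 + 2 + 1, so 14^31 = 14^16 × 14^8 × 14^4 × 14^2 × 14^1 ≡ 0 × 0 × 0 × 0 × 14 (mod 49)
Multiplying step by step:
  0 × 0 = 0 ≡ 0 (mod 49)
  0 × 0 = 0 ≡ 0 (mod 49)
  0 × 0 = 0 ≡ 0 (mod 49)
  0 × 14 = 0 ≡ 0 (mod 49)
Result: 14^31 ≡ 0 (mod 49)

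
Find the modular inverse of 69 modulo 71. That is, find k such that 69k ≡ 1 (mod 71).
35

Using Extended Euclidean Algorithm:
gcd(69, 71) = 1
Bezout coefficients: 69 × 35 + 71 × -34 = 1
So 69 × 35 ≡ 1 (mod 71)
The inverse is 35 mod 71 = 35
Verification: 69 × 35 = 2415 = 34 × 71 + 1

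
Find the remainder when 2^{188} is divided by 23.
By Fermat: 2^{22} ≡ 1 (mod 23). 188 = 8×22 + 12. So 2^{188} ≡ 2^{12} ≡ 2 (mod 23)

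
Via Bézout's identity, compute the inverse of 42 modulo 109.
Extended GCD: 42(13) + 109(-5) = 1. So 42^(-1) ≡ 13 ≡ 13 (mod 109). Verify: 42 × 13 = 546 ≡ 1 (mod 109)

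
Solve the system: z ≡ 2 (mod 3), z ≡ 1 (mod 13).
M = 3 × 13 = 39. M₁ = 13, y₁ ≡ 1 (mod 3). M₂ = 3, y₂ ≡ 9 (mod 13). z = 2×13×1 + 1×3×9 ≡ 14 (mod 39)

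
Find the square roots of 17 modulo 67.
The square roots of 17 mod 67 are 33 and 34. Verify: 33² = 1089 ≡ 17 (mod 67)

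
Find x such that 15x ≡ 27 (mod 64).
53

Since gcd(15, 64) = 1 divides 27, a solution exists.
Multiply both sides by the inverse of 15 mod 64:
  15^(-1) mod 64 = 47
  x ≡ 47 × 27 ≡ 1269 ≡ 53 (mod 64)
Verification: 15 × 53 = 795 = 12 × 64 + 27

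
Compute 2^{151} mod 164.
80

Using successive squaring:
Binary expansion of 151: 10010111
Powers of 2 mod 164 (each is the square of the previous):
  2^1 ≡ 2 (mod 164)
  2^2 ≡ 2² = 4 ≡ 4 (mod 164)
  2^4 ≡ 4² = 16 ≡ 16 (mod 164)
  2^8 ≡ 16² = 256 ≡ 92 (mod 164)
  2^16 ≡ 92² = 8464 ≡ 100 (mod 164)
  2^32 ≡ 100² = 10000 ≡ 160 (mod 164)
  2^64 ≡ 160² = 25600 ≡ 16 (mod 164)
  2^128 ≡ 16² = 256 ≡ 92 (mod 164)
151 = 128 + 16 + 4 + 2 + 1, so 2^151 = 2^128 × 2^16 × 2^4 × 2^2 × 2^1 ≡ 92 × 100 × 16 × 4 × 2 (mod 164)
Multiplying step by step:
  92 × 100 = 9200 ≡ 16 (mod 164)
  16 × 16 = 256 ≡ 92 (mod 164)
  92 × 4 = 368 ≡ 40 (mod 164)
  40 × 2 = 80 ≡ 80 (mod 164)
Result: 2^151 ≡ 80 (mod 164)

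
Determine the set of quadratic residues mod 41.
QRs mod 41: {1, 2, 4, 5, 8, 9, 10, 16, 18, 20, 21, 23, 25, 31, 32, 33, 36, 37, 39, 40}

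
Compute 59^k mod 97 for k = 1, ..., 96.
g^1, g^2, ..., g^{96} mod 97: {59, 86, 30, 24, 58, 27, 41, 91, 34, 66, 14, 50, 40, 32, 45, 36, 87, 89, 13, 88, 51, 2, 21, 75, 60, 48, 19, 54, 82, 85, 68, 35, 28, 3, 80, 64, 90, 72, 77, 81, 26, 79, 5, 4, 42, 53, 23, 96, 38, 11, 67, 73, 39, 70, 56, 6, 63, 31, 83, 47, 57, 65, 52, 61, 10, 8, 84, 9, 46, 95, 76, 22, 37, 49, 78, 43, 15, 12, 29, 62, 69, 94, 17, 33, 7, 25, 20, 16, 71, 18, 92, 93, 55, 44, 74, 1}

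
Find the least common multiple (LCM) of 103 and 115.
11845

First find GCD(103, 115) using the Euclidean algorithm:
103 = 0 × 115 + 103
115 = 1 × 103 + 12
103 = 8 × 12 + 7
12 = 1 × 7 + 5
7 = 1 × 5 + 2
5 = 2 × 2 + 1
2 = 2 × 1 + 0
GCD(103, 115) = 1

LCM formula: LCM(a, b) = (a × b) / GCD(a, b)
LCM(103, 115) = (103 × 115) / 1
LCM(103, 115) = 11845 / 1
LCM(103, 115) = 11845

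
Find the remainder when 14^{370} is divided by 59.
By Fermat: 14^{58} ≡ 1 (mod 59). 370 = 6×58 + 22. So 14^{370} ≡ 14^{22} ≡ 25 (mod 59)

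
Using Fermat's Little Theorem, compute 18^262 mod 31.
By Fermat: 18^{30} ≡ 1 (mod 31). 262 ≡ 22 (mod 30). So 18^{262} ≡ 18^{22} ≡ 9 (mod 31)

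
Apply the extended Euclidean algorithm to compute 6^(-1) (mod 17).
Extended GCD: 6(3) + 17(-1) = 1. So 6^(-1) ≡ 3 ≡ 3 (mod 17). Verify: 6 × 3 = 18 ≡ 1 (mod 17)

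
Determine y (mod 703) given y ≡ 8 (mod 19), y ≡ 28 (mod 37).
65

Using the Chinese Remainder Theorem:
M = product of moduli = 703
For equation 1: M_1 = 37, 37 ≡ 18 (mod 19), inverse of 37 mod 19 is 18 (check: 18 × 18 = 324 ≡ 1 (mod 19))
For equation 2: M_2 = 19, 19 ≡ 19 (mod 37), inverse of 19 mod 37 is 2 (check: 19 × 2 = 38 ≡ 1 (mod 37))
Combine: y ≡ Σ r_i×M_i×(M_i⁻¹ mod m_i) = 8×37×18 + 28×19×2 = 5328 + 1064 = 6392
6392 mod 703 = 65
y ≡ 65 (mod 703)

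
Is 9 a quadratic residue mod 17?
By Euler's criterion: 9^{8} ≡ 1 (mod 17). Since this equals 1, 9 is a QR.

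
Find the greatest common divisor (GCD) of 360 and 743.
1

Using the Euclidean algorithm:
360 = 0 × 743 + 360
743 = 2 × 360 + 23
360 = 15 × 23 + 15
23 = 1 × 15 + 8
15 = 1 × 8 + 7
8 = 1 × 7 + 1
7 = 7 × 1 + 0

GCD(360, 743) = 1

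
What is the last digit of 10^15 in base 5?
Using repeated squaring. 10 ≡ 0 (mod 5). 15 = 8 + 4 + 2 + 1 (binary 1111). Repeated squaring mod 5: 0^1 ≡ 0; 0^2 ≡ 0² = 0 ≡ 0; 0^4 ≡ 0² = 0 ≡ 0; 0^8 ≡ 0² = 0 ≡ 0. Multiply: 10^15 ≡ 0^8 × 0^4 × 0^2 × 0^1 ≡ 0 × 0 × 0 × 0 (mod 5): 0 × 0 = 0 ≡ 0; 0 × 0 = 0 ≡ 0; 0 × 0 = 0 ≡ 0. So 10^15 ≡ 0 (mod 5).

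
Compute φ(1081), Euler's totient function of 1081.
1012

Prime factorization: 1081 = 23 × 47
Using the formula φ(n) = n × Π(1 - 1/p) for each prime factor p:
φ(1081) = 1081 × (1 - 1/23) × (1 - 1/47)
φ(1081) = 1012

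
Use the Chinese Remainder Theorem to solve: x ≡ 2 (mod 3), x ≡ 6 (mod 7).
20

Using the Chinese Remainder Theorem:
M = product of moduli = 21
For equation 1: M_1 = 7, 7 ≡ 1 (mod 3), inverse of 7 mod 3 is 1 (check: 1 × 1 = 1 ≡ 1 (mod 3))
For equation 2: M_2 = 3, 3 ≡ 3 (mod 7), inverse of 3 mod 7 is 5 (check: 3 × 5 = 15 ≡ 1 (mod 7))
Combine: x ≡ Σ r_i×M_i×(M_i⁻¹ mod m_i) = 2×7×1 + 6×3×5 = 14 + 90 = 104
104 mod 21 = 20
x ≡ 20 (mod 21)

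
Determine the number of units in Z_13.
12

Prime factorization: 13 = 13
Using the formula φ(n) = n × Π(1 - 1/p) for each prime factor p:
φ(13) = 13 × (1 - 1/13)
φ(13) = 12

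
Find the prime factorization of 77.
7 × 11

Divide by primes starting from smallest:
77 ÷ 7 = 11
11 ÷ 11 = 1

77 = 7 × 11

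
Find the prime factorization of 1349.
19 × 71

Divide by primes starting from smallest:
1349 ÷ 19 = 71
71 ÷ 71 = 1

1349 = 19 × 71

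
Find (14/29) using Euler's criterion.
(14/29) = 14^{14} mod 29 = -1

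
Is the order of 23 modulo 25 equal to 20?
Yes, ord_25(23) = 20.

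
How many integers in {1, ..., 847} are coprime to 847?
660

Prime factorization: 847 = 7 × 11^2
Using the formula φ(n) = n × Π(1 - 1/p) for each prime factor p:
φ(847) = 847 × (1 - 1/7) × (1 - 1/11)
φ(847) = 660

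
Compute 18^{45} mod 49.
1

Using successive squaring:
Binary expansion of 45: 101101
Powers of 18 mod 49 (each is the square of the previous):
  18^1 ≡ 18 (mod 49)
  18^2 ≡ 18² = 324 ≡ 30 (mod 49)
  18^4 ≡ 30² = 900 ≡ 18 (mod 49)
  18^8 ≡ 18² = 324 ≡ 30 (mod 49)
  18^16 ≡ 30² = 900 ≡ 18 (mod 49)
  18^32 ≡ 18² = 324 ≡ 30 (mod 49)
45 = 32 + 8 + 4 + 1, so 18^45 = 18^32 × 18^8 × 18^4 × 18^1 ≡ 30 × 30 × 18 × 18 (mod 49)
Multiplying step by step:
  30 × 30 = 900 ≡ 18 (mod 49)
  18 × 18 = 324 ≡ 30 (mod 49)
  30 × 18 = 540 ≡ 1 (mod 49)
Result: 18^45 ≡ 1 (mod 49)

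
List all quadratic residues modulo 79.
QRs mod 79: {1, 2, 4, 5, 8, 9, 10, 11, 13, 16, 18, 19, 20, 21, 22, 23, 25, 26, 31, 32, 36, 38, 40, 42, 44, 45, 46, 49, 50, 51, 52, 55, 62, 64, 65, 67, 72, 73, 76}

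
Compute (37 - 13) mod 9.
6

(37 - 13) = 24
24 mod 9 = 6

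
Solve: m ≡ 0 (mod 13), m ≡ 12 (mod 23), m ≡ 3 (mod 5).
M = 13 × 23 × 5 = 1495. M₁ = 115, y₁ ≡ 6 (mod 13). M₂ = 65, y₂ ≡ 17 (mod 23). M₃ = 299, y₃ ≡ 4 (mod 5). m = 0×115×6 + 12×65×17 + 3×299×4 ≡ 403 (mod 1495)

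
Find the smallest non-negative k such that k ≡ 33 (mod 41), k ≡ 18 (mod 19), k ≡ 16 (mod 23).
10734

Using the Chinese Remainder Theorem:
M = product of moduli = 17917
For equation 1: M_1 = 437, 437 ≡ 27 (mod 41), inverse of 437 mod 41 is 38 (check: 27 × 38 = 1026 ≡ 1 (mod 41))
For equation 2: M_2 = 943, 943 ≡ 12 (mod 19), inverse of 943 mod 19 is 8 (check: 12 × 8 = 96 ≡ 1 (mod 19))
For equation 3: M_3 = 779, 779 ≡ 20 (mod 23), inverse of 779 mod 23 is 15 (check: 20 × 15 = 300 ≡ 1 (mod 23))
Combine: k ≡ Σ r_i×M_i×(M_i⁻¹ mod m_i) = 33×437×38 + 18×943×8 + 16×779×15 = 547998 + 135792 + 186960 = 870750
870750 mod 17917 = 10734
k ≡ 10734 (mod 17917)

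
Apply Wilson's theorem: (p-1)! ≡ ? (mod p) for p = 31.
By Wilson's theorem, (30)! ≡ -1 ≡ 30 (mod 31)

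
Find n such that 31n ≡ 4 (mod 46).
12

Since gcd(31, 46) = 1 divides 4, a solution exists.
Multiply both sides by the inverse of 31 mod 46:
  31^(-1) mod 46 = 3
  x ≡ 3 × 4 ≡ 12 ≡ 12 (mod 46)
Verification: 31 × 12 = 372 = 8 × 46 + 4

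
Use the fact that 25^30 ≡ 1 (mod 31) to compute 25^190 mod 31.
By Fermat: 25^{30} ≡ 1 (mod 31). 190 = 6×30 + 10. So 25^{190} ≡ 25^{10} ≡ 25 (mod 31)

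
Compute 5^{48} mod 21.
1

Using successive squaring:
Binary expansion of 48: 110000
Powers of 5 mod 21 (each is the square of the previous):
  5^1 ≡ 5 (mod 21)
  5^2 ≡ 5² = 25 ≡ 4 (mod 21)
  5^4 ≡ 4² = 16 ≡ 16 (mod 21)
  5^8 ≡ 16² = 256 ≡ 4 (mod 21)
  5^16 ≡ 4² = 16 ≡ 16 (mod 21)
  5^32 ≡ 16² = 256 ≡ 4 (mod 21)
48 = 32 + 16, so 5^48 = 5^32 × 5^16 ≡ 4 × 16 (mod 21)
Multiplying step by step:
  4 × 16 = 64 ≡ 1 (mod 21)
Result: 5^48 ≡ 1 (mod 21)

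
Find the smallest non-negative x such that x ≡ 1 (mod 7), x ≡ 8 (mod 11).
8

Using the Chinese Remainder Theorem:
M = product of moduli = 77
For equation 1: M_1 = 11, 11 ≡ 4 (mod 7), inverse of 11 mod 7 is 2 (check: 4 × 2 = 8 ≡ 1 (mod 7))
For equation 2: M_2 = 7, 7 ≡ 7 (mod 11), inverse of 7 mod 11 is 8 (check: 7 × 8 = 56 ≡ 1 (mod 11))
Combine: x ≡ Σ r_i×M_i×(M_i⁻¹ mod m_i) = 1×11×2 + 8×7×8 = 22 + 448 = 470
470 mod 77 = 8
x ≡ 8 (mod 77)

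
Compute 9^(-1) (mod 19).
9^(-1) ≡ 17 (mod 19). Verification: 9 × 17 = 153 ≡ 1 (mod 19)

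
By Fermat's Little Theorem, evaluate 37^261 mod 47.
By Fermat: 37^{46} ≡ 1 (mod 47). 261 = 5×46 + 31. So 37^{261} ≡ 37^{31} ≡ 27 (mod 47)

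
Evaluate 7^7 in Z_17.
7 = 4 + 2 + 1 (binary 111). Repeated squaring mod 17: 7^1 ≡ 7; 7^2 ≡ 7² = 49 ≡ 15; 7^4 ≡ 15² = 225 ≡ 4. Multiply: 7^7 = 7^4 × 7^2 × 7^1 ≡ 4 × 15 × 7 (mod 17): 4 × 15 = 60 ≡ 9; 9 × 7 = 63 ≡ 12. So 7^7 ≡ 12 (mod 17).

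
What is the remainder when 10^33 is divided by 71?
Using repeated squaring. 33 = 32 + 1 (binary 100001). Repeated squaring mod 71: 10^1 ≡ 10; 10^2 ≡ 10² = 100 ≡ 29; 10^4 ≡ 29² = 841 ≡ 60; 10^8 ≡ 60² = 3600 ≡ 50; 10^16 ≡ 50² = 2500 ≡ 15; 10^32 ≡ 15² = 225 ≡ 12. Multiply: 10^33 = 10^32 × 10^1 ≡ 12 × 10 (mod 71): 12 × 10 = 120 ≡ 49. So 10^33 ≡ 49 (mod 71).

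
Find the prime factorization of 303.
3 × 101

Divide by primes starting from smallest:
303 ÷ 3 = 101
101 ÷ 101 = 1

303 = 3 × 101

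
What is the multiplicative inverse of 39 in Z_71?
51

Using Extended Euclidean Algorithm:
gcd(39, 71) = 1
Bezout coefficients: 39 × -20 + 71 × 11 = 1
So 39 × -20 ≡ 1 (mod 71)
The inverse is -20 mod 71 = 51
Verification: 39 × 51 = 1989 = 28 × 71 + 1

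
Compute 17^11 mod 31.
Using repeated squaring. 11 = 8 + 2 + 1 (binary 1011). Repeated squaring mod 31: 17^1 ≡ 17; 17^2 ≡ 17² = 289 ≡ 10; 17^4 ≡ 10² = 100 ≡ 7; 17^8 ≡ 7² = 49 ≡ 18. Multiply: 17^11 = 17^8 × 17^2 × 17^1 ≡ 18 × 10 × 17 (mod 31): 18 × 10 = 180 ≡ 25; 25 × 17 = 425 ≡ 22. So 17^11 ≡ 22 (mod 31).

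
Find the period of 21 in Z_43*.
Powers of 21 mod 43: 21^1≡21, 21^2≡11, 21^3≡16, 21^4≡35, 21^5≡4, 21^6≡41, 21^7≡1. Order = 7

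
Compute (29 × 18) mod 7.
4

(29 × 18) = 522
522 mod 7 = 4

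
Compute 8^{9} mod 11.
7

Using successive squaring:
Binary expansion of 9: 1001
Powers of 8 mod 11 (each is the square of the previous):
  8^1 ≡ 8 (mod 11)
  8^2 ≡ 8² = 64 ≡ 9 (mod 11)
  8^4 ≡ 9² = 81 ≡ 4 (mod 11)
  8^8 ≡ 4² = 16 ≡ 5 (mod 11)
9 = 8 + 1, so 8^9 = 8^8 × 8^1 ≡ 5 × 8 (mod 11)
Multiplying step by step:
  5 × 8 = 40 ≡ 7 (mod 11)
Result: 8^9 ≡ 7 (mod 11)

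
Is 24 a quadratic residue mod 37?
By Euler's criterion: 24^{18} ≡ 36 (mod 37). Since this equals -1 (≡ 36), 24 is not a QR.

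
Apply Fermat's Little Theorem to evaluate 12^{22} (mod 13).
1

By Fermat's Little Theorem, a^(p-1) ≡ 1 (mod p) for prime p and gcd(a, p) = 1
Here p = 13, so 12^12 ≡ 1 (mod 13)
We can reduce the exponent: 22 mod 12 = 10
So 12^22 ≡ 12^10 (mod 13)
Computing: 12^10 mod 13 = 1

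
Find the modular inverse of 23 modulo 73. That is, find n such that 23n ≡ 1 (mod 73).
54

Using Extended Euclidean Algorithm:
gcd(23, 73) = 1
Bezout coefficients: 23 × -19 + 73 × 6 = 1
So 23 × -19 ≡ 1 (mod 73)
The inverse is -19 mod 73 = 54
Verification: 23 × 54 = 1242 = 17 × 73 + 1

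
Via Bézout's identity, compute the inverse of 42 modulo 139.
Extended GCD: 42(-43) + 139(13) = 1. So 42^(-1) ≡ 96 ≡ 96 (mod 139). Verify: 42 × 96 = 4032 ≡ 1 (mod 139)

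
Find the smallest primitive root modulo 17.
p - 1 = 16 has prime divisors 2. h is a primitive root mod 17 iff h^(16/q) ≢ 1 (mod 17) for each such q.
h = 2: 2^8 ≡ 1 (mod 17); 2^8 ≡ 1, so not a primitive root.
h = 3: 3^8 ≡ 16 (mod 17); none is 1, so 3 has order 16 and is a primitive root.
The smallest primitive root mod 17 is g = 3.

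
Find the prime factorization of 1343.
17 × 79

Divide by primes starting from smallest:
1343 ÷ 17 = 79
79 ÷ 79 = 1

1343 = 17 × 79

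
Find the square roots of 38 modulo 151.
The square roots of 38 mod 151 are 76 and 75. Verify: 76² = 5776 ≡ 38 (mod 151)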